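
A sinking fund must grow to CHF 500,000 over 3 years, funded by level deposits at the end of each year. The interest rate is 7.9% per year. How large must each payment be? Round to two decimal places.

CHF 154,166.77

Level ordinary annuity; solve FV = PMT × [((1+r)^n − 1)/r] for PMT.
Periodic rate r = 0.079 per year.
With n = 3: PMT = 500,000 / ([((1+r)^n − 1)/r]) = CHF 154,166.77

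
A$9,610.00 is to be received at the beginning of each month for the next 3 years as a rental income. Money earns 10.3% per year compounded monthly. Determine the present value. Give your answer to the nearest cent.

This is an annuity due: 36 payments of A$9,610.00 at the beginning of each month.
Periodic rate r = 0.103/12 per month; n is counted in months.
PV = PMT × [(1 − (1+r)^−n)/r] × (1+r) = 9,610 × [1 − (1+r)^−36] / r × (1+r) = A$299,074.93

A$299,074.93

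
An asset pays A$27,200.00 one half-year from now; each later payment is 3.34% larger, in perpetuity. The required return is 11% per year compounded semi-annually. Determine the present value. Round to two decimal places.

A$1,259,259.26

Periodic rate r = 0.11/2 per half-year.
Growing perpetuity (Gordon): PV = PMT₁ / (r − g) = 27,200 / (r − 0.0334) = A$1,259,259.26.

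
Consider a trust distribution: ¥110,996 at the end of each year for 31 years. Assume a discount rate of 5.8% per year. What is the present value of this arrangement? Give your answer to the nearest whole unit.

¥1,580,433

This is an ordinary annuity: 31 payments of ¥110,996 at the end of each year.
Periodic rate r = 0.058 per year.
PV = PMT × [(1 − (1+r)^−n)/r] = 110,996 × [1 − (1+r)^−31] / r = ¥1,580,433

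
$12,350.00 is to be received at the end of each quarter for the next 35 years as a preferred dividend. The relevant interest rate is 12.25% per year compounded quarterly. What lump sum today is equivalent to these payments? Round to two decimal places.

This is an ordinary annuity: 140 payments of $12,350.00 at the end of each quarter.
Periodic rate r = 0.1225/4 per quarter; n is counted in quarters.
PV = PMT × [(1 − (1+r)^−n)/r] = 12,350 × [1 − (1+r)^−140] / r = $397,356.54

$397,356.54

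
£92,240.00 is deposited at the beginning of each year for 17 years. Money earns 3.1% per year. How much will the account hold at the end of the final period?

This is an annuity due: 17 deposits of £92,240.00 at the beginning of each year.
Periodic rate r = 0.031 per year.
FV = PMT × [((1+r)^n − 1)/r] × (1+r) = 92,240 × [(1+r)^17 − 1] / r × (1+r) = £2,087,096.97

£2,087,096.97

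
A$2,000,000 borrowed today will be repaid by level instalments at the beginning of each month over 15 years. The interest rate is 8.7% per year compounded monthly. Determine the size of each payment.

Level annuity due; solve PV = PMT × [(1 − (1+r)^−n)/r] × (1+r) for PMT.
Periodic rate r = 0.087/12 per month; n is counted in months.
With n = 180: PMT = 2,000,000 / ([(1 − (1+r)^−n)/r] × (1+r)) = A$19,786.51

A$19,786.51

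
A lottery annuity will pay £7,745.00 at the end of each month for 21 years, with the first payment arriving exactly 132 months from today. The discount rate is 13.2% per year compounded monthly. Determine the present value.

£157,303.92

Ordinary annuity of 252 payments, first payment at period 132.
Periodic rate r = 0.132/12 per month; n is counted in months.
The ordinary-annuity PV formula values the stream one period before the first payment (period 131); discount that back 131 periods:
PV₀ = 7,745 × [1 − (1+r)^−252] / r × (1+r)^−131 = £157,303.92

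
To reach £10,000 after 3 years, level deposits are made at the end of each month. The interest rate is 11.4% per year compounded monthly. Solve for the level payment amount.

£234.28

Level ordinary annuity; solve FV = PMT × [((1+r)^n − 1)/r] for PMT.
Periodic rate r = 0.114/12 per month; n is counted in months.
With n = 36: PMT = 10,000 / ([((1+r)^n − 1)/r]) = £234.28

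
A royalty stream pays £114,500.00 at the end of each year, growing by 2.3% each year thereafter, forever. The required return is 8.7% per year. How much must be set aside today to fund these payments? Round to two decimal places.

£1,789,062.50

Periodic rate r = 0.087 per year.
Growing perpetuity (Gordon): PV = PMT₁ / (r − g) = 114,500 / (r − 0.023) = £1,789,062.50.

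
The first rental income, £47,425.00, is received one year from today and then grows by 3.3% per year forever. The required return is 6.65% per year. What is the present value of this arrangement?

£1,415,671.64

Periodic rate r = 0.0665 per year.
Growing perpetuity (Gordon): PV = PMT₁ / (r − g) = 47,425 / (r − 0.033) = £1,415,671.64.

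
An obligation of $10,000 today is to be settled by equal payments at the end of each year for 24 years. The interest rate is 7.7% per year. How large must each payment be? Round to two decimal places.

Level ordinary annuity; solve PV = PMT × [(1 − (1+r)^−n)/r] for PMT.
Periodic rate r = 0.077 per year.
With n = 24: PMT = 10,000 / ([(1 − (1+r)^−n)/r]) = $926.13

$926.13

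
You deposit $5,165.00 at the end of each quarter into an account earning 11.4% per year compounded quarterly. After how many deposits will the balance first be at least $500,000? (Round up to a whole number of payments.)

Periodic rate r = 0.114/4 per quarter; n is counted in quarters.
Ordinary annuity FV: 500,000 = 5,165 × [((1+r)^n − 1)/r].
(1+r)^n = 1 + 500,000 × r / 5,165, so n = ln(1 + 500,000·r/5,165) / ln(1+r) = 47.12.
Round up to a whole number of payments: n = 48.

48 payments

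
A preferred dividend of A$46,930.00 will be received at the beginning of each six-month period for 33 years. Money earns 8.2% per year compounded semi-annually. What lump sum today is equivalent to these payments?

This is an annuity due: 66 payments of A$46,930.00 at the beginning of each six-month period.
Periodic rate r = 0.082/2 per half-year; n is counted in half-years.
PV = PMT × [(1 − (1+r)^−n)/r] × (1+r) = 46,930 × [1 − (1+r)^−66] / r × (1+r) = A$1,107,546.74

A$1,107,546.74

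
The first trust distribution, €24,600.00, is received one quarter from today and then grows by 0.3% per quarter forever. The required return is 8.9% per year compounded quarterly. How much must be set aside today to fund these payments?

Periodic rate r = 0.089/4 per quarter.
Growing perpetuity (Gordon): PV = PMT₁ / (r − g) = 24,600 / (r − 0.003) = €1,277,922.08.

€1,277,922.08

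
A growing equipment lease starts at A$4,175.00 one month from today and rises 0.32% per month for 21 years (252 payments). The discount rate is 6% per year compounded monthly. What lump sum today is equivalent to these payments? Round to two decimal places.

A$843,084.24

Periodic rate r = 0.06/12 per month; n is counted in months.
Growing ordinary annuity: PV = PMT₁ × [1 − ((1+g)/(1+r))^n] / (r − g) = 4,175 × [1 − ((1+0.0032)/(1+r))^252] / (r − 0.0032) = A$843,084.24.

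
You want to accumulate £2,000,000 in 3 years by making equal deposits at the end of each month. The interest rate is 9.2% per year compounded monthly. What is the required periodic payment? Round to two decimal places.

£48,452.46

Level ordinary annuity; solve FV = PMT × [((1+r)^n − 1)/r] for PMT.
Periodic rate r = 0.092/12 per month; n is counted in months.
With n = 36: PMT = 2,000,000 / ([((1+r)^n − 1)/r]) = £48,452.46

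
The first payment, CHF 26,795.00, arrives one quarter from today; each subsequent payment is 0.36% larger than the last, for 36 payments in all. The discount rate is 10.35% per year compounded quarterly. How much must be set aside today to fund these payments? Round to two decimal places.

CHF 657,135.74

Periodic rate r = 0.1035/4 per quarter; n is counted in quarters.
Growing ordinary annuity: PV = PMT₁ × [1 − ((1+g)/(1+r))^n] / (r − g) = 26,795 × [1 − ((1+0.0036)/(1+r))^36] / (r − 0.0036) = CHF 657,135.74.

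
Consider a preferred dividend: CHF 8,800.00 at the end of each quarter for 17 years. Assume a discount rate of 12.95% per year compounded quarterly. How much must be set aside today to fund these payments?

This is an ordinary annuity: 68 payments of CHF 8,800.00 at the end of each quarter.
Periodic rate r = 0.1295/4 per quarter; n is counted in quarters.
PV = PMT × [(1 − (1+r)^−n)/r] = 8,800 × [1 − (1+r)^−68] / r = CHF 240,674.26

CHF 240,674.26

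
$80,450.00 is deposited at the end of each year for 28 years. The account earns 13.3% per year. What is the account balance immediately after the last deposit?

This is an ordinary annuity: 28 deposits of $80,450.00 at the end of each year.
Periodic rate r = 0.133 per year.
FV = PMT × [((1+r)^n − 1)/r] = 80,450 × [(1+r)^28 − 1] / r = $19,352,876.82

$19,352,876.82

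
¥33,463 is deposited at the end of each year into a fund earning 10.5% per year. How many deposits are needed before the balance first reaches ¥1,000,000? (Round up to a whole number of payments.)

15 payments

Periodic rate r = 0.105 per year.
Ordinary annuity FV: 1,000,000 = 33,463 × [((1+r)^n − 1)/r].
(1+r)^n = 1 + 1,000,000 × r / 33,463, so n = ln(1 + 1,000,000·r/33,463) / ln(1+r) = 14.22.
Round up to a whole number of payments: n = 15.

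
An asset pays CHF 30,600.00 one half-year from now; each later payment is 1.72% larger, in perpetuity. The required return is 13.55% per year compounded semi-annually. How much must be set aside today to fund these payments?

CHF 605,341.25

Periodic rate r = 0.1355/2 per half-year.
Growing perpetuity (Gordon): PV = PMT₁ / (r − g) = 30,600 / (r − 0.0172) = CHF 605,341.25.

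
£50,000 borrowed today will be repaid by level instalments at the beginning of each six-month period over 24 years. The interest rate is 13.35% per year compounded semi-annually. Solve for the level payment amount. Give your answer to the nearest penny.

£3,276.01

Level annuity due; solve PV = PMT × [(1 − (1+r)^−n)/r] × (1+r) for PMT.
Periodic rate r = 0.1335/2 per half-year; n is counted in half-years.
With n = 48: PMT = 50,000 / ([(1 − (1+r)^−n)/r] × (1+r)) = £3,276.01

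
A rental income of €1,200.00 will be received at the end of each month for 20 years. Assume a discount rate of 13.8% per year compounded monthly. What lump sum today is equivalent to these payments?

€97,638.63

This is an ordinary annuity: 240 payments of €1,200.00 at the end of each month.
Periodic rate r = 0.138/12 per month; n is counted in months.
PV = PMT × [(1 − (1+r)^−n)/r] = 1,200 × [1 − (1+r)^−240] / r = €97,638.63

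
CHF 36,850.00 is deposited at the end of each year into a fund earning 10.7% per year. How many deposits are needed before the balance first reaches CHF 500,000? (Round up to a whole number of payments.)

Periodic rate r = 0.107 per year.
Ordinary annuity FV: 500,000 = 36,850 × [((1+r)^n − 1)/r].
(1+r)^n = 1 + 500,000 × r / 36,850, so n = ln(1 + 500,000·r/36,850) / ln(1+r) = 8.82.
Round up to a whole number of payments: n = 9.

9 payments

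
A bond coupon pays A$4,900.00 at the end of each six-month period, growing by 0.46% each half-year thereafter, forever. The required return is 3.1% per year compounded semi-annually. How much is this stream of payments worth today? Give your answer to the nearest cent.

A$449,541.28

Periodic rate r = 0.031/2 per half-year.
Growing perpetuity (Gordon): PV = PMT₁ / (r − g) = 4,900 / (r − 0.0046) = A$449,541.28.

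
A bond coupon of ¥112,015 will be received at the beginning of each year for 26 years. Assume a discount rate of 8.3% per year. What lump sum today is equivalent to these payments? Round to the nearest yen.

¥1,277,734

This is an annuity due: 26 payments of ¥112,015 at the beginning of each year.
Periodic rate r = 0.083 per year.
PV = PMT × [(1 − (1+r)^−n)/r] × (1+r) = 112,015 × [1 − (1+r)^−26] / r × (1+r) = ¥1,277,734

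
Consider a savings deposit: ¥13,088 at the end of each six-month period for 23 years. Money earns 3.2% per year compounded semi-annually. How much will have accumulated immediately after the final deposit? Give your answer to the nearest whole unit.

¥879,711

This is an ordinary annuity: 46 deposits of ¥13,088 at the end of each six-month period.
Periodic rate r = 0.032/2 per half-year; n is counted in half-years.
FV = PMT × [((1+r)^n − 1)/r] = 13,088 × [(1+r)^46 − 1] / r = ¥879,711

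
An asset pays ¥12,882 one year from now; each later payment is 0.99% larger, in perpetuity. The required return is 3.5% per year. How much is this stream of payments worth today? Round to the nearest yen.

Periodic rate r = 0.035 per year.
Growing perpetuity (Gordon): PV = PMT₁ / (r − g) = 12,882 / (r − 0.0099) = ¥513,227.

¥513,227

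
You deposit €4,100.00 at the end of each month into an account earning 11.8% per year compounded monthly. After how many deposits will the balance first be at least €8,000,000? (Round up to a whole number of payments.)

Periodic rate r = 0.118/12 per month; n is counted in months.
Ordinary annuity FV: 8,000,000 = 4,100 × [((1+r)^n − 1)/r].
(1+r)^n = 1 + 8,000,000 × r / 4,100, so n = ln(1 + 8,000,000·r/4,100) / ln(1+r) = 307.10.
Round up to a whole number of payments: n = 308.

308 payments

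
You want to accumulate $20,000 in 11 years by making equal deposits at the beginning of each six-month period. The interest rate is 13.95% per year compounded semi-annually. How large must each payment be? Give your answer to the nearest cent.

Level annuity due; solve FV = PMT × [((1+r)^n − 1)/r] × (1+r) for PMT.
Periodic rate r = 0.1395/2 per half-year; n is counted in half-years.
With n = 22: PMT = 20,000 / ([((1+r)^n − 1)/r] × (1+r)) = $382.68

$382.68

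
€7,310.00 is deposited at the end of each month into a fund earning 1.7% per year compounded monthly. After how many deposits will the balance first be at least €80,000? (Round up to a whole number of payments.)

Periodic rate r = 0.017/12 per month; n is counted in months.
Ordinary annuity FV: 80,000 = 7,310 × [((1+r)^n − 1)/r].
(1+r)^n = 1 + 80,000 × r / 7,310, so n = ln(1 + 80,000·r/7,310) / ln(1+r) = 10.87.
Round up to a whole number of payments: n = 11.

11 payments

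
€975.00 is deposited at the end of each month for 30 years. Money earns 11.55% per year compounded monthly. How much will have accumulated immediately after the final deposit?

€3,084,647.20

This is an ordinary annuity: 360 deposits of €975.00 at the end of each month.
Periodic rate r = 0.1155/12 per month; n is counted in months.
FV = PMT × [((1+r)^n − 1)/r] = 975 × [(1+r)^360 − 1] / r = €3,084,647.20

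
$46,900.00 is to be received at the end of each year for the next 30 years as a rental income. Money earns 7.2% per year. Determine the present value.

This is an ordinary annuity: 30 payments of $46,900.00 at the end of each year.
Periodic rate r = 0.072 per year.
PV = PMT × [(1 − (1+r)^−n)/r] = 46,900 × [1 − (1+r)^−30] / r = $570,479.90

$570,479.90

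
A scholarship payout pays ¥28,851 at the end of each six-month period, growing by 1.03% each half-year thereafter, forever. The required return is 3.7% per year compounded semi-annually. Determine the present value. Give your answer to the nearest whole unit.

¥3,518,415

Periodic rate r = 0.037/2 per half-year.
Growing perpetuity (Gordon): PV = PMT₁ / (r − g) = 28,851 / (r − 0.0103) = ¥3,518,415.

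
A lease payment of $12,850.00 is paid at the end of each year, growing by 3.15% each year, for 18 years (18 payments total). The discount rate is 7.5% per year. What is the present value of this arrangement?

$154,956.84

Periodic rate r = 0.075 per year.
Growing ordinary annuity: PV = PMT₁ × [1 − ((1+g)/(1+r))^n] / (r − g) = 12,850 × [1 − ((1+0.0315)/(1+r))^18] / (r − 0.0315) = $154,956.84.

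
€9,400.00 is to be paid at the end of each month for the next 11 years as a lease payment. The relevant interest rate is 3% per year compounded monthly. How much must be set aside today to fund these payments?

This is an ordinary annuity: 132 payments of €9,400.00 at the end of each month.
Periodic rate r = 0.03/12 per month; n is counted in months.
PV = PMT × [(1 − (1+r)^−n)/r] = 9,400 × [1 − (1+r)^−132] / r = €1,055,733.34

€1,055,733.34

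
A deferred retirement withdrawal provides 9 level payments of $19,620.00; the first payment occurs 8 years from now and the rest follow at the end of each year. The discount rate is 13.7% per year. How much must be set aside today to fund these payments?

$39,940.81

Ordinary annuity of 9 payments, first payment at period 8.
Periodic rate r = 0.137 per year.
The ordinary-annuity PV formula values the stream one period before the first payment (period 7); discount that back 7 periods:
PV₀ = 19,620 × [1 − (1+r)^−9] / r × (1+r)^−7 = $39,940.81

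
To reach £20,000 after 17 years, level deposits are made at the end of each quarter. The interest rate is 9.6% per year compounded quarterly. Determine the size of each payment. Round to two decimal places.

Level ordinary annuity; solve FV = PMT × [((1+r)^n − 1)/r] for PMT.
Periodic rate r = 0.096/4 per quarter; n is counted in quarters.
With n = 68: PMT = 20,000 / ([((1+r)^n − 1)/r]) = £119.51

£119.51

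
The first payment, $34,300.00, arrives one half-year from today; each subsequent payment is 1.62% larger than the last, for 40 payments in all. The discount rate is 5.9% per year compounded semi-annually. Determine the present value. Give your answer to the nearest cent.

Periodic rate r = 0.059/2 per half-year; n is counted in half-years.
Growing ordinary annuity: PV = PMT₁ × [1 − ((1+g)/(1+r))^n] / (r − g) = 34,300 × [1 − ((1+0.0162)/(1+r))^40] / (r − 0.0162) = $1,045,898.27.

$1,045,898.27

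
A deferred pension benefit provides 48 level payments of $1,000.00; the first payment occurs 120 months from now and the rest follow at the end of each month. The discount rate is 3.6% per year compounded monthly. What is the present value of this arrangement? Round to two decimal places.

$31,255.84

Ordinary annuity of 48 payments, first payment at period 120.
Periodic rate r = 0.036/12 per month; n is counted in months.
The ordinary-annuity PV formula values the stream one period before the first payment (period 119); discount that back 119 periods:
PV₀ = 1,000 × [1 − (1+r)^−48] / r × (1+r)^−119 = $31,255.84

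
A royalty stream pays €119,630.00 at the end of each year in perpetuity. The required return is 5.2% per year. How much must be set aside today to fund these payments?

Periodic rate r = 0.052 per year.
Level perpetuity: PV = PMT / r = 119,630 / (0.052) = €2,300,576.92.

€2,300,576.92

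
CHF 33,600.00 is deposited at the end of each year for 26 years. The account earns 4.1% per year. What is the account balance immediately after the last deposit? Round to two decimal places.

This is an ordinary annuity: 26 deposits of CHF 33,600.00 at the end of each year.
Periodic rate r = 0.041 per year.
FV = PMT × [((1+r)^n − 1)/r] = 33,600 × [(1+r)^26 − 1] / r = CHF 1,510,050.42

CHF 1,510,050.42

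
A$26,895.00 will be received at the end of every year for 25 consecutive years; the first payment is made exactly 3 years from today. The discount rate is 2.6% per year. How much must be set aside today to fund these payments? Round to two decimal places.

Ordinary annuity of 25 payments, first payment at period 3.
Periodic rate r = 0.026 per year.
The ordinary-annuity PV formula values the stream one period before the first payment (period 2); discount that back 2 periods:
PV₀ = 26,895 × [1 − (1+r)^−25] / r × (1+r)^−2 = A$465,387.87

A$465,387.87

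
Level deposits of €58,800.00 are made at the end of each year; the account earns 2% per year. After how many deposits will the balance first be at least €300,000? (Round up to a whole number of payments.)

Periodic rate r = 0.02 per year.
Ordinary annuity FV: 300,000 = 58,800 × [((1+r)^n − 1)/r].
(1+r)^n = 1 + 300,000 × r / 58,800, so n = ln(1 + 300,000·r/58,800) / ln(1+r) = 4.91.
Round up to a whole number of payments: n = 5.

5 payments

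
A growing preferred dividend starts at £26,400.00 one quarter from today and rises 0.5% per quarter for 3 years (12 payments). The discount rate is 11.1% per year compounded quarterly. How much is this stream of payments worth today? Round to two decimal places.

£273,354.14

Periodic rate r = 0.111/4 per quarter; n is counted in quarters.
Growing ordinary annuity: PV = PMT₁ × [1 − ((1+g)/(1+r))^n] / (r − g) = 26,400 × [1 − ((1+0.005)/(1+r))^12] / (r − 0.005) = £273,354.14.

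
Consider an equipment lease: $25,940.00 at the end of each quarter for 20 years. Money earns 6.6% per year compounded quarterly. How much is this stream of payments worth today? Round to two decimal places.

This is an ordinary annuity: 80 payments of $25,940.00 at the end of each quarter.
Periodic rate r = 0.066/4 per quarter; n is counted in quarters.
PV = PMT × [(1 − (1+r)^−n)/r] = 25,940 × [1 − (1+r)^−80] / r = $1,147,603.92

$1,147,603.92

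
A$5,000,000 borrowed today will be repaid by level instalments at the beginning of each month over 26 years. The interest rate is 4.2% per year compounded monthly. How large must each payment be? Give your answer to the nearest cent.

A$26,270.82

Level annuity due; solve PV = PMT × [(1 − (1+r)^−n)/r] × (1+r) for PMT.
Periodic rate r = 0.042/12 per month; n is counted in months.
With n = 312: PMT = 5,000,000 / ([(1 − (1+r)^−n)/r] × (1+r)) = A$26,270.82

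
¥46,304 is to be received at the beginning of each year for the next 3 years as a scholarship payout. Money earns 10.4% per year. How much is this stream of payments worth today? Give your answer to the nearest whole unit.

This is an annuity due: 3 payments of ¥46,304 at the beginning of each year.
Periodic rate r = 0.104 per year.
PV = PMT × [(1 − (1+r)^−n)/r] × (1+r) = 46,304 × [1 − (1+r)^−3] / r × (1+r) = ¥126,237

¥126,237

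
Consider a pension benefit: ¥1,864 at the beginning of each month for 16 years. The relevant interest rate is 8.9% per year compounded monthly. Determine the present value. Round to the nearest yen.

This is an annuity due: 192 payments of ¥1,864 at the beginning of each month.
Periodic rate r = 0.089/12 per month; n is counted in months.
PV = PMT × [(1 − (1+r)^−n)/r] × (1+r) = 1,864 × [1 − (1+r)^−192] / r × (1+r) = ¥191,913

¥191,913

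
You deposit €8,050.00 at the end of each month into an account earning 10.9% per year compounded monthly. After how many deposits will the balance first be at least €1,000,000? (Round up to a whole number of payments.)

84 payments

Periodic rate r = 0.109/12 per month; n is counted in months.
Ordinary annuity FV: 1,000,000 = 8,050 × [((1+r)^n − 1)/r].
(1+r)^n = 1 + 1,000,000 × r / 8,050, so n = ln(1 + 1,000,000·r/8,050) / ln(1+r) = 83.54.
Round up to a whole number of payments: n = 84.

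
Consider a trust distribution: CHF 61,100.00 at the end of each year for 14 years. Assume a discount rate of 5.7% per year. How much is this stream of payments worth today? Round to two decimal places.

CHF 578,623.67

This is an ordinary annuity: 14 payments of CHF 61,100.00 at the end of each year.
Periodic rate r = 0.057 per year.
PV = PMT × [(1 − (1+r)^−n)/r] = 61,100 × [1 − (1+r)^−14] / r = CHF 578,623.67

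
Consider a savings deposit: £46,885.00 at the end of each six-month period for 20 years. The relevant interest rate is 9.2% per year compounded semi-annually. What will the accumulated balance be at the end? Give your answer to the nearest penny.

£5,140,232.65

This is an ordinary annuity: 40 deposits of £46,885.00 at the end of each six-month period.
Periodic rate r = 0.092/2 per half-year; n is counted in half-years.
FV = PMT × [((1+r)^n − 1)/r] = 46,885 × [(1+r)^40 − 1] / r = £5,140,232.65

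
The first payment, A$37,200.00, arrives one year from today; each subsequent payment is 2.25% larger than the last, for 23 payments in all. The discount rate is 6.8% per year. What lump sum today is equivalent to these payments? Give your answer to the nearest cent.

A$517,217.63

Periodic rate r = 0.068 per year.
Growing ordinary annuity: PV = PMT₁ × [1 − ((1+g)/(1+r))^n] / (r − g) = 37,200 × [1 − ((1+0.0225)/(1+r))^23] / (r − 0.0225) = A$517,217.63.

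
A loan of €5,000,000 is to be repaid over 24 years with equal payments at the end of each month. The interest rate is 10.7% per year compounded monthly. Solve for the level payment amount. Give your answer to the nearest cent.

€48,332.30

Level ordinary annuity; solve PV = PMT × [(1 − (1+r)^−n)/r] for PMT.
Periodic rate r = 0.107/12 per month; n is counted in months.
With n = 288: PMT = 5,000,000 / ([(1 − (1+r)^−n)/r]) = €48,332.30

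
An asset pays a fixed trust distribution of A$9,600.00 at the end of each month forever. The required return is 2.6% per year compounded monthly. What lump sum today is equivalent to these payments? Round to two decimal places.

A$4,430,769.23

Periodic rate r = 0.026/12 per month.
Level perpetuity: PV = PMT / r = 9,600 / (0.026/12) = A$4,430,769.23.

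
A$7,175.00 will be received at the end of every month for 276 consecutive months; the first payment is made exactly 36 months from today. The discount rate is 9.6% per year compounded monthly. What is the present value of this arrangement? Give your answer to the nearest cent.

Ordinary annuity of 276 payments, first payment at period 36.
Periodic rate r = 0.096/12 per month; n is counted in months.
The ordinary-annuity PV formula values the stream one period before the first payment (period 35); discount that back 35 periods:
PV₀ = 7,175 × [1 − (1+r)^−276] / r × (1+r)^−35 = A$603,349.14

A$603,349.14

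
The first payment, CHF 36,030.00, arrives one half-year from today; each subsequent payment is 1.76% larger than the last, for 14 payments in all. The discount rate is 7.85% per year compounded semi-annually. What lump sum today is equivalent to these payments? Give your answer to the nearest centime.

Periodic rate r = 0.0785/2 per half-year; n is counted in half-years.
Growing ordinary annuity: PV = PMT₁ × [1 − ((1+g)/(1+r))^n] / (r − g) = 36,030 × [1 − ((1+0.0176)/(1+r))^14] / (r − 0.0176) = CHF 424,820.98.

CHF 424,820.98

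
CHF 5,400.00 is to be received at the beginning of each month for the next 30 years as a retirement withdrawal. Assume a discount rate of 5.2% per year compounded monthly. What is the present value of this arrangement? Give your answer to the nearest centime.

This is an annuity due: 360 payments of CHF 5,400.00 at the beginning of each month.
Periodic rate r = 0.052/12 per month; n is counted in months.
PV = PMT × [(1 − (1+r)^−n)/r] × (1+r) = 5,400 × [1 − (1+r)^−360] / r × (1+r) = CHF 987,669.37

CHF 987,669.37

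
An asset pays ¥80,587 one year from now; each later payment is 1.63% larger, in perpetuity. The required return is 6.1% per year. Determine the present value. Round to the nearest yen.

Periodic rate r = 0.061 per year.
Growing perpetuity (Gordon): PV = PMT₁ / (r − g) = 80,587 / (r − 0.0163) = ¥1,802,841.

¥1,802,841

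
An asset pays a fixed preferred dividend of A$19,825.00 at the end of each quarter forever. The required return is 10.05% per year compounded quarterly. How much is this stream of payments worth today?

A$789,054.73

Periodic rate r = 0.1005/4 per quarter.
Level perpetuity: PV = PMT / r = 19,825 / (0.1005/4) = A$789,054.73.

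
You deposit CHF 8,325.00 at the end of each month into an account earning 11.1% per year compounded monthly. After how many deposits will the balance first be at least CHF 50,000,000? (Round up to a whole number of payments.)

439 payments

Periodic rate r = 0.111/12 per month; n is counted in months.
Ordinary annuity FV: 50,000,000 = 8,325 × [((1+r)^n − 1)/r].
(1+r)^n = 1 + 50,000,000 × r / 8,325, so n = ln(1 + 50,000,000·r/8,325) / ln(1+r) = 438.25.
Round up to a whole number of payments: n = 439.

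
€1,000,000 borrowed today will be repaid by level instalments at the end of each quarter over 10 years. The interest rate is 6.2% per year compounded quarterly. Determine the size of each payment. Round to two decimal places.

€33,732.97

Level ordinary annuity; solve PV = PMT × [(1 − (1+r)^−n)/r] for PMT.
Periodic rate r = 0.062/4 per quarter; n is counted in quarters.
With n = 40: PMT = 1,000,000 / ([(1 − (1+r)^−n)/r]) = €33,732.97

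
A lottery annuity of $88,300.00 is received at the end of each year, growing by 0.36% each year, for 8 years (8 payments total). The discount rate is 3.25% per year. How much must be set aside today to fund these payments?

Periodic rate r = 0.0325 per year.
Growing ordinary annuity: PV = PMT₁ × [1 − ((1+g)/(1+r))^n] / (r − g) = 88,300 × [1 − ((1+0.0036)/(1+r))^8] / (r − 0.0036) = $620,763.42.

$620,763.42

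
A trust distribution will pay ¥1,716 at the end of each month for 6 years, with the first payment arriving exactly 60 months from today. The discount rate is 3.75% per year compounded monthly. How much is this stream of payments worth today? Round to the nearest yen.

¥91,908

Ordinary annuity of 72 payments, first payment at period 60.
Periodic rate r = 0.0375/12 per month; n is counted in months.
The ordinary-annuity PV formula values the stream one period before the first payment (period 59); discount that back 59 periods:
PV₀ = 1,716 × [1 − (1+r)^−72] / r × (1+r)^−59 = ¥91,908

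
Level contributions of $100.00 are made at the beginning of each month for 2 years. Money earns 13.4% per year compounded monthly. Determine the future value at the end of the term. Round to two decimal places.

$2,765.53

This is an annuity due: 24 deposits of $100.00 at the beginning of each month.
Periodic rate r = 0.134/12 per month; n is counted in months.
FV = PMT × [((1+r)^n − 1)/r] × (1+r) = 100 × [(1+r)^24 − 1] / r × (1+r) = $2,765.53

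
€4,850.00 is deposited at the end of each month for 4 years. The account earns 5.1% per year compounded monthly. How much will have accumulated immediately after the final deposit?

€257,641.32

This is an ordinary annuity: 48 deposits of €4,850.00 at the end of each month.
Periodic rate r = 0.051/12 per month; n is counted in months.
FV = PMT × [((1+r)^n − 1)/r] = 4,850 × [(1+r)^48 − 1] / r = €257,641.32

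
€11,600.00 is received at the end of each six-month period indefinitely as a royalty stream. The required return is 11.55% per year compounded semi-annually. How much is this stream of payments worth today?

Periodic rate r = 0.1155/2 per half-year.
Level perpetuity: PV = PMT / r = 11,600 / (0.1155/2) = €200,865.80.

€200,865.80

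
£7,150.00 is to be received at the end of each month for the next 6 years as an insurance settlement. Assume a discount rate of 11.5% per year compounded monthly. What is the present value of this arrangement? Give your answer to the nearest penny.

£370,636.16

This is an ordinary annuity: 72 payments of £7,150.00 at the end of each month.
Periodic rate r = 0.115/12 per month; n is counted in months.
PV = PMT × [(1 − (1+r)^−n)/r] = 7,150 × [1 − (1+r)^−72] / r = £370,636.16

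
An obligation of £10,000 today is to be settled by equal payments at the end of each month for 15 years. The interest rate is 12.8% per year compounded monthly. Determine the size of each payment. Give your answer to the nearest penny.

£125.21

Level ordinary annuity; solve PV = PMT × [(1 − (1+r)^−n)/r] for PMT.
Periodic rate r = 0.128/12 per month; n is counted in months.
With n = 180: PMT = 10,000 / ([(1 − (1+r)^−n)/r]) = £125.21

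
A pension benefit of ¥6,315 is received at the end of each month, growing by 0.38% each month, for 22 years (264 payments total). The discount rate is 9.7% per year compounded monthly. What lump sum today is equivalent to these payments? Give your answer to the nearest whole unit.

¥995,258

Periodic rate r = 0.097/12 per month; n is counted in months.
Growing ordinary annuity: PV = PMT₁ × [1 − ((1+g)/(1+r))^n] / (r − g) = 6,315 × [1 − ((1+0.0038)/(1+r))^264] / (r − 0.0038) = ¥995,258.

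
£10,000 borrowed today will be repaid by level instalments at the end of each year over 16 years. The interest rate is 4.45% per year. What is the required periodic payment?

Level ordinary annuity; solve PV = PMT × [(1 − (1+r)^−n)/r] for PMT.
Periodic rate r = 0.0445 per year.
With n = 16: PMT = 10,000 / ([(1 − (1+r)^−n)/r]) = £886.93

£886.93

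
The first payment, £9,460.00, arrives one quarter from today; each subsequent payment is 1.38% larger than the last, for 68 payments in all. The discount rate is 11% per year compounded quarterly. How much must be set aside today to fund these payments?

Periodic rate r = 0.11/4 per quarter; n is counted in quarters.
Growing ordinary annuity: PV = PMT₁ × [1 − ((1+g)/(1+r))^n] / (r − g) = 9,460 × [1 − ((1+0.0138)/(1+r))^68] / (r − 0.0138) = £413,331.13.

£413,331.13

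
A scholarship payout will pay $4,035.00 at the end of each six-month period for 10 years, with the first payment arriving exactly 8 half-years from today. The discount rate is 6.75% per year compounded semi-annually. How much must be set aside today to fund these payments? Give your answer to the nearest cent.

Ordinary annuity of 20 payments, first payment at period 8.
Periodic rate r = 0.0675/2 per half-year; n is counted in half-years.
The ordinary-annuity PV formula values the stream one period before the first payment (period 7); discount that back 7 periods:
PV₀ = 4,035 × [1 − (1+r)^−20] / r × (1+r)^−7 = $45,975.64

$45,975.64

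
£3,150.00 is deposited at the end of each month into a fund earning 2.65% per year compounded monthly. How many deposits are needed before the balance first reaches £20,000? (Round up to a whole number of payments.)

Periodic rate r = 0.0265/12 per month; n is counted in months.
Ordinary annuity FV: 20,000 = 3,150 × [((1+r)^n − 1)/r].
(1+r)^n = 1 + 20,000 × r / 3,150, so n = ln(1 + 20,000·r/3,150) / ln(1+r) = 6.31.
Round up to a whole number of payments: n = 7.

7 payments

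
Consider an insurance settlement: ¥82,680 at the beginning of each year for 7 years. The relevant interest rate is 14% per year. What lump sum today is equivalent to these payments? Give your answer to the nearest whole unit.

¥404,195

This is an annuity due: 7 payments of ¥82,680 at the beginning of each year.
Periodic rate r = 0.14 per year.
PV = PMT × [(1 − (1+r)^−n)/r] × (1+r) = 82,680 × [1 − (1+r)^−7] / r × (1+r) = ¥404,195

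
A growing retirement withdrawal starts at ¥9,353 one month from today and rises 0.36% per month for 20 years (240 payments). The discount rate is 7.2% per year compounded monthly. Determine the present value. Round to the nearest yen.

¥1,700,332

Periodic rate r = 0.072/12 per month; n is counted in months.
Growing ordinary annuity: PV = PMT₁ × [1 − ((1+g)/(1+r))^n] / (r − g) = 9,353 × [1 − ((1+0.0036)/(1+r))^240] / (r − 0.0036) = ¥1,700,332.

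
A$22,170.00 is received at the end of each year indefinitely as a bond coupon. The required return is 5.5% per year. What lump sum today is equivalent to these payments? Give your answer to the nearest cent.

A$403,090.91

Periodic rate r = 0.055 per year.
Level perpetuity: PV = PMT / r = 22,170 / (0.055) = A$403,090.91.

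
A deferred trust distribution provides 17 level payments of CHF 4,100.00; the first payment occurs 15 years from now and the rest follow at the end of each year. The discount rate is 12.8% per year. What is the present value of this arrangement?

Ordinary annuity of 17 payments, first payment at period 15.
Periodic rate r = 0.128 per year.
The ordinary-annuity PV formula values the stream one period before the first payment (period 14); discount that back 14 periods:
PV₀ = 4,100 × [1 − (1+r)^−17] / r × (1+r)^−14 = CHF 5,167.04

CHF 5,167.04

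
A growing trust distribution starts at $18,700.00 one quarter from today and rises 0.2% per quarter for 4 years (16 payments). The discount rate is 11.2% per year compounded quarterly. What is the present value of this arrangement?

Periodic rate r = 0.112/4 per quarter; n is counted in quarters.
Growing ordinary annuity: PV = PMT₁ × [1 − ((1+g)/(1+r))^n] / (r − g) = 18,700 × [1 − ((1+0.002)/(1+r))^16] / (r − 0.002) = $241,853.24.

$241,853.24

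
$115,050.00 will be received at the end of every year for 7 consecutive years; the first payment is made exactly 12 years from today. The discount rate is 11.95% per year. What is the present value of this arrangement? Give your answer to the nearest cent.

Ordinary annuity of 7 payments, first payment at period 12.
Periodic rate r = 0.1195 per year.
The ordinary-annuity PV formula values the stream one period before the first payment (period 11); discount that back 11 periods:
PV₀ = 115,050 × [1 − (1+r)^−7] / r × (1+r)^−11 = $151,926.28

$151,926.28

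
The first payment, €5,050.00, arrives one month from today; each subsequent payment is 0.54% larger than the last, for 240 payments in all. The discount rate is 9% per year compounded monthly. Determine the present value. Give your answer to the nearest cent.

€947,323.05

Periodic rate r = 0.09/12 per month; n is counted in months.
Growing ordinary annuity: PV = PMT₁ × [1 − ((1+g)/(1+r))^n] / (r − g) = 5,050 × [1 − ((1+0.0054)/(1+r))^240] / (r − 0.0054) = €947,323.05.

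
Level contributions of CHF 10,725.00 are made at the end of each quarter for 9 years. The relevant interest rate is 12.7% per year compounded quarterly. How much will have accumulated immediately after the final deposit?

This is an ordinary annuity: 36 deposits of CHF 10,725.00 at the end of each quarter.
Periodic rate r = 0.127/4 per quarter; n is counted in quarters.
FV = PMT × [((1+r)^n − 1)/r] = 10,725 × [(1+r)^36 − 1] / r = CHF 702,926.79

CHF 702,926.79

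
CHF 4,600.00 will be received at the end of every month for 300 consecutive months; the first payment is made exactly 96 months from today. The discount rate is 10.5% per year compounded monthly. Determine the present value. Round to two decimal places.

Ordinary annuity of 300 payments, first payment at period 96.
Periodic rate r = 0.105/12 per month; n is counted in months.
The ordinary-annuity PV formula values the stream one period before the first payment (period 95); discount that back 95 periods:
PV₀ = 4,600 × [1 − (1+r)^−300] / r × (1+r)^−95 = CHF 212,943.91

CHF 212,943.91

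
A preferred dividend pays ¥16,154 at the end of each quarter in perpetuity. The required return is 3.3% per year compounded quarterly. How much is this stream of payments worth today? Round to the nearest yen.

Periodic rate r = 0.033/4 per quarter.
Level perpetuity: PV = PMT / r = 16,154 / (0.033/4) = ¥1,958,061.

¥1,958,061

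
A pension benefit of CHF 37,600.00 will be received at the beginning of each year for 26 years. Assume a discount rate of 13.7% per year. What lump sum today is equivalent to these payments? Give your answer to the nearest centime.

This is an annuity due: 26 payments of CHF 37,600.00 at the beginning of each year.
Periodic rate r = 0.137 per year.
PV = PMT × [(1 − (1+r)^−n)/r] × (1+r) = 37,600 × [1 − (1+r)^−26] / r × (1+r) = CHF 300,974.70

CHF 300,974.70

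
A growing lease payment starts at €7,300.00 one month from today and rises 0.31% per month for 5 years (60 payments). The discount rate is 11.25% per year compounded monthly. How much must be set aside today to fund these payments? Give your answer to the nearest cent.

Periodic rate r = 0.1125/12 per month; n is counted in months.
Growing ordinary annuity: PV = PMT₁ × [1 − ((1+g)/(1+r))^n] / (r − g) = 7,300 × [1 − ((1+0.0031)/(1+r))^60] / (r − 0.0031) = €363,124.93.

€363,124.93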